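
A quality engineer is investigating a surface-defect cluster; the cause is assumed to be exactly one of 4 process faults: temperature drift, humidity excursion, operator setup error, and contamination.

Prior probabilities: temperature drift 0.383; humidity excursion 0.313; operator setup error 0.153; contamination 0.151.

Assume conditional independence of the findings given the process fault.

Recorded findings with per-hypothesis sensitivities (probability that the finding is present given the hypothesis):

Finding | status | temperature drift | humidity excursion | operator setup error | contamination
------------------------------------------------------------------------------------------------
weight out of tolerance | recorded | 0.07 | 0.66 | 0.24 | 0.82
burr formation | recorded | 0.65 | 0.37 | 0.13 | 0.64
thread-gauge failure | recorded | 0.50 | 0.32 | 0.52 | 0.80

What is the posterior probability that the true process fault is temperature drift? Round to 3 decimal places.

Multiply each prior by the joint likelihood of the evidence pattern:
  temperature drift: 0.383 × 0.07 × 0.65 × 0.50 = 0.0087133
  humidity excursion: 0.313 × 0.66 × 0.37 × 0.32 = 0.024459
  operator setup error: 0.153 × 0.24 × 0.13 × 0.52 = 0.0024823
  contamination: 0.151 × 0.82 × 0.64 × 0.80 = 0.063396
Marginal likelihood of the evidence = 0.09905.
P(temperature drift | evidence) = 0.0087133 / 0.09905 ≈ 0.088.

0.088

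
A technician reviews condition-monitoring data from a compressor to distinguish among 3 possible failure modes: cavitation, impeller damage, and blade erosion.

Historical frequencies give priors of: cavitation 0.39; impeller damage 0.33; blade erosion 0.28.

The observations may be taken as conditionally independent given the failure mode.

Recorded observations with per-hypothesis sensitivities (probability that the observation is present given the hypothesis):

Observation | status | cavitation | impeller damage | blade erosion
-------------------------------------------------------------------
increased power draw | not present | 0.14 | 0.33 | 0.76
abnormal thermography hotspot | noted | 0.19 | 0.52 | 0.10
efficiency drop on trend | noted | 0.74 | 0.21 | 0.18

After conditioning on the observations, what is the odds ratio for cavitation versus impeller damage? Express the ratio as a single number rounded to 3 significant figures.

Unnormalized posterior weight (prior times the observation likelihoods) for each of the two hypotheses (using 1 − P(present | H) for each absent observation):
  cavitation: 0.39 × (1 − 0.14) × 0.19 × 0.74 = 0.047157
  impeller damage: 0.33 × (1 − 0.33) × 0.52 × 0.21 = 0.024144
Odds(cavitation : impeller damage) = 0.047157 / 0.024144 ≈ 1.95.

1.95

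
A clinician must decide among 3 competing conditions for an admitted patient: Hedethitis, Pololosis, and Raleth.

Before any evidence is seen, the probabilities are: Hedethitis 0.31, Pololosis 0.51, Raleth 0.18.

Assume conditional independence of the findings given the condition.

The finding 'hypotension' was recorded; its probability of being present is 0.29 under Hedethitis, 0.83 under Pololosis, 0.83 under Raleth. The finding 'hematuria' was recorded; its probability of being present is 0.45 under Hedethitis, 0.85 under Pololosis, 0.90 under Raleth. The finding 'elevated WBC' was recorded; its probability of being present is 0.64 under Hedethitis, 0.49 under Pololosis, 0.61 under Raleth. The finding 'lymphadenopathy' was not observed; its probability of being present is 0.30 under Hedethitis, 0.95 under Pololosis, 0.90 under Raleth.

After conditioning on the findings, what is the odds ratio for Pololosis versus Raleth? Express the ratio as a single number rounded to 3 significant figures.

1.07

Posterior odds equal prior odds times the likelihood ratio; only the two competing hypotheses matter (using 1 − P(present | H) for each absent finding).
  Pololosis: 0.51 × 0.83 × 0.85 × 0.49 × (1 − 0.95) = 0.0088152
  Raleth: 0.18 × 0.83 × 0.90 × 0.61 × (1 − 0.90) = 0.0082021
Odds(Pololosis : Raleth) = 0.0088152 / 0.0082021 ≈ 1.07.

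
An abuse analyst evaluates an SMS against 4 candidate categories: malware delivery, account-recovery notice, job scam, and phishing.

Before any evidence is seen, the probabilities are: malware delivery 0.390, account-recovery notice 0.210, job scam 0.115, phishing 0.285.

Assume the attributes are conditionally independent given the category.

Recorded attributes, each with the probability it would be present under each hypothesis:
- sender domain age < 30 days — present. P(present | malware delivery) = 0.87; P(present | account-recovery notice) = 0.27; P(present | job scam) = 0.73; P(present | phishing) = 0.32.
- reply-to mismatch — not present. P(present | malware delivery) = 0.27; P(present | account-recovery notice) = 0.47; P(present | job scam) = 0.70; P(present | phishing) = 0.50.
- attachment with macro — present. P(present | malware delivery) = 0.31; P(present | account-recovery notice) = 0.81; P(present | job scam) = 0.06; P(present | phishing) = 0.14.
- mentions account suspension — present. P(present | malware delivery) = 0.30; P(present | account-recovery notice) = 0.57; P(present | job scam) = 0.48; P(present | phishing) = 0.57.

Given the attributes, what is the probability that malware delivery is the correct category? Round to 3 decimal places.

0.558

For each hypothesis, the unnormalized posterior weight is prior × product of the attribute likelihoods (using 1 − P(present | H) for each absent attribute):
  malware delivery: 0.390 × 0.87 × (1 − 0.27) × 0.31 × 0.30 = 0.023035
  account-recovery notice: 0.210 × 0.27 × (1 − 0.47) × 0.81 × 0.57 = 0.013875
  job scam: 0.115 × 0.73 × (1 − 0.70) × 0.06 × 0.48 = 0.00072533
  phishing: 0.285 × 0.32 × (1 − 0.50) × 0.14 × 0.57 = 0.0036389
Normalizing constant Z = 0.023035 + 0.013875 + 0.00072533 + 0.0036389 = 0.041274.
P(malware delivery | evidence) = 0.023035 / 0.041274 ≈ 0.558.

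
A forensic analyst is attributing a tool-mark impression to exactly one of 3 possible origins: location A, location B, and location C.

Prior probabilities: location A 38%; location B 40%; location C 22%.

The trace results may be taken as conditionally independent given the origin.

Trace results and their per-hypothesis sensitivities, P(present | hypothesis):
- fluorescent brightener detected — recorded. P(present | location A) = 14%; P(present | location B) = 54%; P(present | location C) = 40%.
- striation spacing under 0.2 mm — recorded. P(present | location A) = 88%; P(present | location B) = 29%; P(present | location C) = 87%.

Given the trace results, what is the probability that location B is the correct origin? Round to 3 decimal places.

0.337

By Bayes' rule with conditional independence, the unnormalized weight for each hypothesis is prior × ∏ likelihoods:
  location A: 0.38 × 0.14 × 0.88 = 0.046816
  location B: 0.40 × 0.54 × 0.29 = 0.06264
  location C: 0.22 × 0.40 × 0.87 = 0.07656
Marginal likelihood of the evidence = 0.18602.
P(location B | evidence) = 0.06264 / 0.18602 ≈ 0.337.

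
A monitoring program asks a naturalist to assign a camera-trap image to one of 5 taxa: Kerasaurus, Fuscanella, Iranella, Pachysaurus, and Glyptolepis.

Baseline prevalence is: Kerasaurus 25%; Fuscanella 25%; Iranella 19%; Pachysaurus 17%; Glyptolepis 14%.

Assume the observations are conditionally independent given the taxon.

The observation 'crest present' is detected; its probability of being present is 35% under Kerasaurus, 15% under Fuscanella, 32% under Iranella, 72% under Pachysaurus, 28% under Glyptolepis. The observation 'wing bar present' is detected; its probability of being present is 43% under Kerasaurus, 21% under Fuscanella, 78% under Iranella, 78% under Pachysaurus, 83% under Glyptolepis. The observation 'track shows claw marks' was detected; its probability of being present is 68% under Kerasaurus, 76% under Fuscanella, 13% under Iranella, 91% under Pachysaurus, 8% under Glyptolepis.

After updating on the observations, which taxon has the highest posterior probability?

By Bayes' rule with conditional independence, the unnormalized weight for each hypothesis is prior × ∏ likelihoods:
  Kerasaurus: 0.25 × 0.35 × 0.43 × 0.68 = 0.025585
  Fuscanella: 0.25 × 0.15 × 0.21 × 0.76 = 0.005985
  Iranella: 0.19 × 0.32 × 0.78 × 0.13 = 0.0061651
  Pachysaurus: 0.17 × 0.72 × 0.78 × 0.91 = 0.08688
  Glyptolepis: 0.14 × 0.28 × 0.83 × 0.08 = 0.0026029
Marginal likelihood of the evidence = 0.12722.
P(Kerasaurus | evidence) ≈ 0.025585 / 0.12722 ≈ 0.201
P(Fuscanella | evidence) ≈ 0.005985 / 0.12722 ≈ 0.047
P(Iranella | evidence) ≈ 0.0061651 / 0.12722 ≈ 0.048
P(Pachysaurus | evidence) ≈ 0.08688 / 0.12722 ≈ 0.683
P(Glyptolepis | evidence) ≈ 0.0026029 / 0.12722 ≈ 0.020
The largest is 0.683, so Pachysaurus is most probable.

Pachysaurus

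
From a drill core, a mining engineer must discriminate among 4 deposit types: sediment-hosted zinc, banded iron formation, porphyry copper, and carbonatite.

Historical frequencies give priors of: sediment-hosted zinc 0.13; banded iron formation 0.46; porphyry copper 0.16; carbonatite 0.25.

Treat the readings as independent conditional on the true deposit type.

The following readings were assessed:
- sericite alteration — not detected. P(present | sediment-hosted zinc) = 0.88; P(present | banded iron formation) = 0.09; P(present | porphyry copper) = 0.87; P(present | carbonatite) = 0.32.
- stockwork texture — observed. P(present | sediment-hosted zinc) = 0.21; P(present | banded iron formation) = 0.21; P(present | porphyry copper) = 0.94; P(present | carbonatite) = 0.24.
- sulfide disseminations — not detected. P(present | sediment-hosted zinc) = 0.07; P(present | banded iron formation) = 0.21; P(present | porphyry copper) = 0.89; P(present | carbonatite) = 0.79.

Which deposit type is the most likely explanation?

For each hypothesis, the unnormalized posterior weight is prior × product of the reading likelihoods (using 1 − P(present | H) for each absent reading):
  sediment-hosted zinc: 0.13 × (1 − 0.88) × 0.21 × (1 − 0.07) = 0.0030467
  banded iron formation: 0.46 × (1 − 0.09) × 0.21 × (1 − 0.21) = 0.069446
  porphyry copper: 0.16 × (1 − 0.87) × 0.94 × (1 − 0.89) = 0.0021507
  carbonatite: 0.25 × (1 − 0.32) × 0.24 × (1 − 0.79) = 0.008568
Marginal likelihood of the evidence = 0.083211.
P(sediment-hosted zinc | evidence) ≈ 0.0030467 / 0.083211 ≈ 0.037
P(banded iron formation | evidence) ≈ 0.069446 / 0.083211 ≈ 0.835
P(porphyry copper | evidence) ≈ 0.0021507 / 0.083211 ≈ 0.026
P(carbonatite | evidence) ≈ 0.008568 / 0.083211 ≈ 0.103
The largest is 0.835, so banded iron formation is most probable.

banded iron formation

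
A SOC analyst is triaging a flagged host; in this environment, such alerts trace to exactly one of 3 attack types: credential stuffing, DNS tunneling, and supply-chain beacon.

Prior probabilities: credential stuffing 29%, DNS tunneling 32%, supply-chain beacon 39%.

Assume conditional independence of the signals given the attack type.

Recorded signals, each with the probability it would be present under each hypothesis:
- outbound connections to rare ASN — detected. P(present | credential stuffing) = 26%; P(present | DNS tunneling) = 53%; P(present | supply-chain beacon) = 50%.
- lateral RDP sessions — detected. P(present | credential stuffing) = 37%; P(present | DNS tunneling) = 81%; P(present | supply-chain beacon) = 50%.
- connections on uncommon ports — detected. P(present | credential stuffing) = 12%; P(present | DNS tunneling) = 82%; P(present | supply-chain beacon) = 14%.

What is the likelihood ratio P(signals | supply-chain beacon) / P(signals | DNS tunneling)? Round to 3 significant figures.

0.0994

Joint likelihood of the signal pattern under each hypothesis:
  supply-chain beacon: 0.50 × 0.50 × 0.14 = 0.035
  DNS tunneling: 0.53 × 0.81 × 0.82 = 0.35203
Bayes factor = 0.035 / 0.35203 ≈ 0.0994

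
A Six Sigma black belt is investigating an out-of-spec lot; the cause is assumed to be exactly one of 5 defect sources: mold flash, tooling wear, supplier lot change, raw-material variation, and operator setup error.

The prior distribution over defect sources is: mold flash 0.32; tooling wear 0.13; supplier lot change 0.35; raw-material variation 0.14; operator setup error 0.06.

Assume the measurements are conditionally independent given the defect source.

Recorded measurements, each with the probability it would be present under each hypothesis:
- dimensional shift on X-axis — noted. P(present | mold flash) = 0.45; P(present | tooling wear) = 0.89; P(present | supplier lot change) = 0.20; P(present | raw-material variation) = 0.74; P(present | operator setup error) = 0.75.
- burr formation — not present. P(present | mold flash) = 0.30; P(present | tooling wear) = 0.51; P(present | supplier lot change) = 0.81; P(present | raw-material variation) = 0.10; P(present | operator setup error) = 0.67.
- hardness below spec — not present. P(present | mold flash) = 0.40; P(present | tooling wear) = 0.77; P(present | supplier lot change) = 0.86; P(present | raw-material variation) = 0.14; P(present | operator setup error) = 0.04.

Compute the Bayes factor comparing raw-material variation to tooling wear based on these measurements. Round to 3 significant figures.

Take the product of per-measurement likelihoods under each hypothesis (using 1 − P(present | H) for each absent measurement), then divide.
  raw-material variation: 0.74 × (1 − 0.10) × (1 − 0.14) = 0.57276
  tooling wear: 0.89 × (1 − 0.51) × (1 − 0.77) = 0.1003
Bayes factor = 0.57276 / 0.1003 ≈ 5.71

5.71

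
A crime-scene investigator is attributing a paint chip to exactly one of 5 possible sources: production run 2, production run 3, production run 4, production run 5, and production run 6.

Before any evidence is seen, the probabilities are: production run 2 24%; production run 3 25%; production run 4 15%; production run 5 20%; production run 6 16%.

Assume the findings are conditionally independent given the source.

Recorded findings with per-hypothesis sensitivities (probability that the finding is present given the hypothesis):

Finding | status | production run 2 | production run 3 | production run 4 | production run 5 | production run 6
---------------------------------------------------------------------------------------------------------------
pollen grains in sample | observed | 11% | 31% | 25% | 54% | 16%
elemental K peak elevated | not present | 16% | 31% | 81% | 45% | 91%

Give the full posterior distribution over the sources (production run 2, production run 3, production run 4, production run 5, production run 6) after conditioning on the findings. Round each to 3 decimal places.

Multiply each prior by the joint likelihood of the evidence pattern (using 1 − P(present | H) for each absent finding):
  production run 2: 0.24 × 0.11 × (1 − 0.16) = 0.022176
  production run 3: 0.25 × 0.31 × (1 − 0.31) = 0.053475
  production run 4: 0.15 × 0.25 × (1 − 0.81) = 0.007125
  production run 5: 0.20 × 0.54 × (1 − 0.45) = 0.0594
  production run 6: 0.16 × 0.16 × (1 − 0.91) = 0.002304
The unnormalized weights sum to 0.14448.
P(production run 2 | evidence) = 0.022176 / 0.14448 ≈ 0.153
P(production run 3 | evidence) = 0.053475 / 0.14448 ≈ 0.370
P(production run 4 | evidence) = 0.007125 / 0.14448 ≈ 0.049
P(production run 5 | evidence) = 0.0594 / 0.14448 ≈ 0.411
P(production run 6 | evidence) = 0.002304 / 0.14448 ≈ 0.016

0.153, 0.370, 0.049, 0.411, 0.016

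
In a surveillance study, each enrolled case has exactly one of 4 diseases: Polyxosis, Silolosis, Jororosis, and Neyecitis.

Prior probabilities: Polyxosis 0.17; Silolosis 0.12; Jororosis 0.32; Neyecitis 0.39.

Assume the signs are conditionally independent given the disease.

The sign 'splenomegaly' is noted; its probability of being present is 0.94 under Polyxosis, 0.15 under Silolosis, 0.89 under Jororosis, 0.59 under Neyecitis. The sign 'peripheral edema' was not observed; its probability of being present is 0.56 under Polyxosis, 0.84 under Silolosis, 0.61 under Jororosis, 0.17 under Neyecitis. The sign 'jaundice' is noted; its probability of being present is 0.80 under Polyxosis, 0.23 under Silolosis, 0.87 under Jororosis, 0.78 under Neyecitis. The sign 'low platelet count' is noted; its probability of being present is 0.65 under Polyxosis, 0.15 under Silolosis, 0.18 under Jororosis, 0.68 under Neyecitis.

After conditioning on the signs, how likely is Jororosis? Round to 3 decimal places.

By Bayes' rule with conditional independence, the unnormalized weight for each hypothesis is prior × ∏ likelihoods (using 1 − P(present | H) for each absent sign):
  Polyxosis: 0.17 × 0.94 × (1 − 0.56) × 0.80 × 0.65 = 0.036562
  Silolosis: 0.12 × 0.15 × (1 − 0.84) × 0.23 × 0.15 = 9.936e-05
  Jororosis: 0.32 × 0.89 × (1 − 0.61) × 0.87 × 0.18 = 0.017394
  Neyecitis: 0.39 × 0.59 × (1 − 0.17) × 0.78 × 0.68 = 0.1013
The unnormalized weights sum to 0.15535.
P(Jororosis | evidence) = 0.017394 / 0.15535 ≈ 0.112.

0.112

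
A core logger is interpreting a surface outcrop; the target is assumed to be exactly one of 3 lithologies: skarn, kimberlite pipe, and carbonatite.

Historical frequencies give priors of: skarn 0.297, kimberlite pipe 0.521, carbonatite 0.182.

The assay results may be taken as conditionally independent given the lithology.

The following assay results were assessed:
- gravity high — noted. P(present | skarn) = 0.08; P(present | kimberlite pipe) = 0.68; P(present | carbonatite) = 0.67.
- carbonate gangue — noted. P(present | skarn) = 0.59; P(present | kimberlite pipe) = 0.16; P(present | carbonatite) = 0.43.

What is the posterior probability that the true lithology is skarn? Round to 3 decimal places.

0.114

Multiply each prior by the joint likelihood of the assay result pattern:
  skarn: 0.297 × 0.08 × 0.59 = 0.014018
  kimberlite pipe: 0.521 × 0.68 × 0.16 = 0.056685
  carbonatite: 0.182 × 0.67 × 0.43 = 0.052434
Marginal likelihood of the evidence = 0.12314.
P(skarn | evidence) = 0.014018 / 0.12314 ≈ 0.114.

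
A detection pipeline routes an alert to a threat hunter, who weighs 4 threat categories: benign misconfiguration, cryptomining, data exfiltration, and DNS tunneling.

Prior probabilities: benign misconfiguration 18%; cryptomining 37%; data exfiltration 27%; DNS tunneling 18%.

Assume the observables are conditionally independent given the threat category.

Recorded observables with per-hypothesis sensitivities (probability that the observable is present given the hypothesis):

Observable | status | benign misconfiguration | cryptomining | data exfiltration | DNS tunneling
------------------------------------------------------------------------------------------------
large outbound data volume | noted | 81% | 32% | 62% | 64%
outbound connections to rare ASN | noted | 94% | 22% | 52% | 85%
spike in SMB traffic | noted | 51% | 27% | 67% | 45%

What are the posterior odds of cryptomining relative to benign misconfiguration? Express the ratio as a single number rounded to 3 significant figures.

0.101

Unnormalized posterior weight (prior times the observable likelihoods) for each of the two hypotheses:
  cryptomining: 0.37 × 0.32 × 0.22 × 0.27 = 0.007033
  benign misconfiguration: 0.18 × 0.81 × 0.94 × 0.51 = 0.069897
Posterior odds = 0.007033 / 0.069897 ≈ 0.101.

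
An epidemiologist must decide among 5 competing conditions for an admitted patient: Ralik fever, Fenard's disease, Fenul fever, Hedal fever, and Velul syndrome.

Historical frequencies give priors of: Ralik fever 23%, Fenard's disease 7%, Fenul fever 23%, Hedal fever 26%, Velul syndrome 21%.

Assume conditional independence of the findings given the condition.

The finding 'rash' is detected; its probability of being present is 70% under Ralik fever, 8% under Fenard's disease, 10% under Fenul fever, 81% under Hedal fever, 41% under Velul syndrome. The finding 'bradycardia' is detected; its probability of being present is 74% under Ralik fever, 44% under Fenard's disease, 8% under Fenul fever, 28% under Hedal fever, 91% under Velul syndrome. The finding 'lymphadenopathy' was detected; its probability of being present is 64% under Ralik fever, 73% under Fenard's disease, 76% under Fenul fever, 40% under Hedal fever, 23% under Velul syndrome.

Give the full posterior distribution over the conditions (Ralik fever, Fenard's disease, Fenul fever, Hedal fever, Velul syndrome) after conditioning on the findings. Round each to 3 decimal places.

0.630, 0.015, 0.012, 0.195, 0.149

Multiply each prior by the joint likelihood of the evidence pattern:
  Ralik fever: 0.23 × 0.70 × 0.74 × 0.64 = 0.07625
  Fenard's disease: 0.07 × 0.08 × 0.44 × 0.73 = 0.0017987
  Fenul fever: 0.23 × 0.10 × 0.08 × 0.76 = 0.0013984
  Hedal fever: 0.26 × 0.81 × 0.28 × 0.40 = 0.023587
  Velul syndrome: 0.21 × 0.41 × 0.91 × 0.23 = 0.018021
The unnormalized weights sum to 0.12105.
P(Ralik fever | evidence) = 0.07625 / 0.12105 ≈ 0.630
P(Fenard's disease | evidence) = 0.0017987 / 0.12105 ≈ 0.015
P(Fenul fever | evidence) = 0.0013984 / 0.12105 ≈ 0.012
P(Hedal fever | evidence) = 0.023587 / 0.12105 ≈ 0.195
P(Velul syndrome | evidence) = 0.018021 / 0.12105 ≈ 0.149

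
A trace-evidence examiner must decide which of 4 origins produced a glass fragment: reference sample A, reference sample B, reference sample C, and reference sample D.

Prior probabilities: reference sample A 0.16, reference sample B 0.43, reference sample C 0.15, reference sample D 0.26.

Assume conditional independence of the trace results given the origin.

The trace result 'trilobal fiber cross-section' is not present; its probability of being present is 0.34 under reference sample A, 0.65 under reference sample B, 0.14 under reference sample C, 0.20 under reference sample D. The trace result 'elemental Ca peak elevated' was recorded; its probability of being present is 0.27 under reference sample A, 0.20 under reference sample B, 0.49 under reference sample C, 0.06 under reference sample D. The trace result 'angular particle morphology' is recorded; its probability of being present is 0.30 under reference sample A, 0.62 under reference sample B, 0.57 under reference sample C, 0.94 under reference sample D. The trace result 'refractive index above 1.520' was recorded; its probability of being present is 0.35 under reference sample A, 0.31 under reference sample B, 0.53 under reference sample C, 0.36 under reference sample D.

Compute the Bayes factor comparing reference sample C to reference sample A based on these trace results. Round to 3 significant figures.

6.80

Joint likelihood of the trace result pattern under each hypothesis (using 1 − P(present | H) for each absent trace result):
  reference sample C: (1 − 0.14) × 0.49 × 0.57 × 0.53 = 0.1273
  reference sample A: (1 − 0.34) × 0.27 × 0.30 × 0.35 = 0.018711
Bayes factor = 0.1273 / 0.018711 ≈ 6.80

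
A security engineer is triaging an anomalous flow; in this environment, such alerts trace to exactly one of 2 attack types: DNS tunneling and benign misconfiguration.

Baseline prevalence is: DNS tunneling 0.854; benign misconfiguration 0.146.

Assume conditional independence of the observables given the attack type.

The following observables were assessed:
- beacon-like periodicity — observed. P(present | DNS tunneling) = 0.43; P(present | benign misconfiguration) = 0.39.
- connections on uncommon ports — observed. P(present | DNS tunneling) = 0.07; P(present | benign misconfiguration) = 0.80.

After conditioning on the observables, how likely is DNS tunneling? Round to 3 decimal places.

0.361

For each hypothesis, the unnormalized posterior weight is prior × product of the observable likelihoods:
  DNS tunneling: 0.854 × 0.43 × 0.07 = 0.025705
  benign misconfiguration: 0.146 × 0.39 × 0.80 = 0.045552
The unnormalized weights sum to 0.071257.
P(DNS tunneling | evidence) = 0.025705 / 0.071257 ≈ 0.361.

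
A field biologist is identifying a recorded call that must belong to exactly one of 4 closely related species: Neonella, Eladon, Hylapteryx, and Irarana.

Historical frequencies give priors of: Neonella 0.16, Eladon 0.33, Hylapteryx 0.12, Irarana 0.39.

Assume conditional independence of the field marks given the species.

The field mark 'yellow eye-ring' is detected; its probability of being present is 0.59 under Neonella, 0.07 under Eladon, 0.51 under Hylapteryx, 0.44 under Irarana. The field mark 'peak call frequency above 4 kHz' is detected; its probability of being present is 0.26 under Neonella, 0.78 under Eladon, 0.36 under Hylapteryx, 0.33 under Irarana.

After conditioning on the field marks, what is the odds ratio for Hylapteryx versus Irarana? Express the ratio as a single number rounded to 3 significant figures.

0.389

Unnormalized posterior weight (prior times the field mark likelihoods) for each of the two hypotheses:
  Hylapteryx: 0.12 × 0.51 × 0.36 = 0.022032
  Irarana: 0.39 × 0.44 × 0.33 = 0.056628
Posterior odds = 0.022032 / 0.056628 ≈ 0.389.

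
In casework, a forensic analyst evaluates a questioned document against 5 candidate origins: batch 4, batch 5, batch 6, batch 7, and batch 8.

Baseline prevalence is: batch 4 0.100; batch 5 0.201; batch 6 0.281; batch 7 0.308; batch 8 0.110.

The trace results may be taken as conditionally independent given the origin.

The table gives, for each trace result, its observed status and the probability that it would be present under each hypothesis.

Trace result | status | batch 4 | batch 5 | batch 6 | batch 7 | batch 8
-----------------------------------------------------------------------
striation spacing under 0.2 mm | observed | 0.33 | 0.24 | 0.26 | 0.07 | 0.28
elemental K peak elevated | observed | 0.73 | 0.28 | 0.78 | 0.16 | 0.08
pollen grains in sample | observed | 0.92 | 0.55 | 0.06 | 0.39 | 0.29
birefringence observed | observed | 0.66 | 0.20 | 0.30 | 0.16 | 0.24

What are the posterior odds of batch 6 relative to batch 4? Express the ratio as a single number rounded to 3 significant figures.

0.0701

Posterior odds equal prior odds times the likelihood ratio; only the two competing hypotheses matter.
  batch 6: 0.281 × 0.26 × 0.78 × 0.06 × 0.30 = 0.0010258
  batch 4: 0.100 × 0.33 × 0.73 × 0.92 × 0.66 = 0.014627
Posterior odds = 0.0010258 / 0.014627 ≈ 0.0701.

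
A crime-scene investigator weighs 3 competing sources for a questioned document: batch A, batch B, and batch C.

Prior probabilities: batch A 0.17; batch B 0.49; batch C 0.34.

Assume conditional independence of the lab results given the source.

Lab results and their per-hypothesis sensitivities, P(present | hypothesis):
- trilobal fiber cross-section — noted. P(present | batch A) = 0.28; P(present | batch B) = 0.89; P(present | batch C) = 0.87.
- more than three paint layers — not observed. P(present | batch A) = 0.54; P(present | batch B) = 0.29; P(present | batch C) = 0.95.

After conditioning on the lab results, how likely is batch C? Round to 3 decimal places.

Multiply each prior by the joint likelihood of the lab result pattern (using 1 − P(present | H) for each absent lab result):
  batch A: 0.17 × 0.28 × (1 − 0.54) = 0.021896
  batch B: 0.49 × 0.89 × (1 − 0.29) = 0.30963
  batch C: 0.34 × 0.87 × (1 − 0.95) = 0.01479
Normalizing constant Z = 0.021896 + 0.30963 + 0.01479 = 0.34632.
P(batch C | evidence) = 0.01479 / 0.34632 ≈ 0.043.

0.043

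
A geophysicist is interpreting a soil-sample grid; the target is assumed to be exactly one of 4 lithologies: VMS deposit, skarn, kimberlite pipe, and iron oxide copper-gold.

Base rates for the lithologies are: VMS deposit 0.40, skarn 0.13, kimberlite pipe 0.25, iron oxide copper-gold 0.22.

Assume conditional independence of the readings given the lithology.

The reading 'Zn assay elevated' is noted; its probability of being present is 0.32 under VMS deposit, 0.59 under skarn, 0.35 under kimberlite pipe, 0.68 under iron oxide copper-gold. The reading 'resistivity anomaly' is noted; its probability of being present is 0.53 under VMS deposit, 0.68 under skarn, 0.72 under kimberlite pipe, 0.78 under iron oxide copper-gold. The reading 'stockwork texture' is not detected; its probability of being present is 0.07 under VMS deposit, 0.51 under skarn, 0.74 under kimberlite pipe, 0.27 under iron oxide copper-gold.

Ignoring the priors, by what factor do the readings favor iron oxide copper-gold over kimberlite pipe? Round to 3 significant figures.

5.91

Take the product of per-reading likelihoods under each hypothesis (using 1 − P(present | H) for each absent reading), then divide.
  iron oxide copper-gold: 0.68 × 0.78 × (1 − 0.27) = 0.38719
  kimberlite pipe: 0.35 × 0.72 × (1 − 0.74) = 0.06552
Bayes factor = 0.38719 / 0.06552 ≈ 5.91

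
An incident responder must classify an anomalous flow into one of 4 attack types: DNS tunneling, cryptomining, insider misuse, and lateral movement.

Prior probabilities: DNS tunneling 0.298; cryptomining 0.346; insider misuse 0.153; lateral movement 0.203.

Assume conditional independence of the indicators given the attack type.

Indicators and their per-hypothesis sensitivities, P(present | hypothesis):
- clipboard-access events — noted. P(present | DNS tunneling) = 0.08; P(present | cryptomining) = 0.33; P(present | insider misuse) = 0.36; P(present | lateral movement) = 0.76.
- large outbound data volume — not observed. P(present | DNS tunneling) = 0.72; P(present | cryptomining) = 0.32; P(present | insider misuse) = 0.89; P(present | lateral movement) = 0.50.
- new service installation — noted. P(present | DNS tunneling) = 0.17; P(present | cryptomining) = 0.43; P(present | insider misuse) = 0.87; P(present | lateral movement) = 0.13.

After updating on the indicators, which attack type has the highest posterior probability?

cryptomining

Multiply each prior by the joint likelihood of the indicator pattern (using 1 − P(present | H) for each absent indicator):
  DNS tunneling: 0.298 × 0.08 × (1 − 0.72) × 0.17 = 0.0011348
  cryptomining: 0.346 × 0.33 × (1 − 0.32) × 0.43 = 0.033386
  insider misuse: 0.153 × 0.36 × (1 − 0.89) × 0.87 = 0.0052712
  lateral movement: 0.203 × 0.76 × (1 − 0.50) × 0.13 = 0.010028
Normalizing constant Z = 0.0011348 + 0.033386 + 0.0052712 + 0.010028 = 0.04982.
P(DNS tunneling | evidence) ≈ 0.0011348 / 0.04982 ≈ 0.023
P(cryptomining | evidence) ≈ 0.033386 / 0.04982 ≈ 0.670
P(insider misuse | evidence) ≈ 0.0052712 / 0.04982 ≈ 0.106
P(lateral movement | evidence) ≈ 0.010028 / 0.04982 ≈ 0.201
The largest is 0.670, so cryptomining is most probable.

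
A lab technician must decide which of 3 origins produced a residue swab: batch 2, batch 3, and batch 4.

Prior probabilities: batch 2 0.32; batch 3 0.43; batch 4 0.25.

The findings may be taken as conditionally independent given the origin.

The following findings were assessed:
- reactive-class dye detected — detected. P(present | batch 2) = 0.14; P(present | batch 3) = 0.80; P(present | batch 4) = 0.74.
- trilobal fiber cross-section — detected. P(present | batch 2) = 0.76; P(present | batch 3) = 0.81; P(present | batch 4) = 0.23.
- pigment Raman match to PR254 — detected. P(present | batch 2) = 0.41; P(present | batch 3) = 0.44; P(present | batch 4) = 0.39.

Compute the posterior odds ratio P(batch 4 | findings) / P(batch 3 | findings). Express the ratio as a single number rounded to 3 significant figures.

0.135

Unnormalized posterior weight (prior times the finding likelihoods) for each of the two hypotheses:
  batch 4: 0.25 × 0.74 × 0.23 × 0.39 = 0.016595
  batch 3: 0.43 × 0.80 × 0.81 × 0.44 = 0.1226
Odds(batch 4 : batch 3) = 0.016595 / 0.1226 ≈ 0.135.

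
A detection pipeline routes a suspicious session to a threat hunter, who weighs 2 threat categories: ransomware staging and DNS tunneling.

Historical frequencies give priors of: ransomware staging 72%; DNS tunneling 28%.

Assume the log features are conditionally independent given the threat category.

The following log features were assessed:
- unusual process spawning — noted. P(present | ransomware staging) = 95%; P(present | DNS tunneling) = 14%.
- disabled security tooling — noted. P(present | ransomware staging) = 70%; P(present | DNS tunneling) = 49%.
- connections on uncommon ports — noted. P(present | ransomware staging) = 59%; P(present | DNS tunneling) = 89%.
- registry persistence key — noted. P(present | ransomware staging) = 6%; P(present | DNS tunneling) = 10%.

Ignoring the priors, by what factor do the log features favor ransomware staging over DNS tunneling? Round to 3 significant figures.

3.86

Joint likelihood of the log feature pattern under each hypothesis:
  ransomware staging: 0.95 × 0.70 × 0.59 × 0.06 = 0.023541
  DNS tunneling: 0.14 × 0.49 × 0.89 × 0.10 = 0.0061054
Bayes factor = 0.023541 / 0.0061054 ≈ 3.86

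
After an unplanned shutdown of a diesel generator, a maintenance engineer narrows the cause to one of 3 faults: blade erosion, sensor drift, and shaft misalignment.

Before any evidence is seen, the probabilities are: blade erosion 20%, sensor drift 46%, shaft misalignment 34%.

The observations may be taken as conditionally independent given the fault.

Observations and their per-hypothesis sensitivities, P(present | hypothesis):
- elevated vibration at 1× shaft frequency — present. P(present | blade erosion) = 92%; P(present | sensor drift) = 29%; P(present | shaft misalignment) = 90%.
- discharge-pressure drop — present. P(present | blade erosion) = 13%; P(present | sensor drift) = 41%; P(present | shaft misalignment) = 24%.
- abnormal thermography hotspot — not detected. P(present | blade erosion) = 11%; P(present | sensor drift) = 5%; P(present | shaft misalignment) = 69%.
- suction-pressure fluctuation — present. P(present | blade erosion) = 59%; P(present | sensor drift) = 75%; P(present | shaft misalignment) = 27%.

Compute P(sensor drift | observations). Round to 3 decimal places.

0.676

By Bayes' rule with conditional independence, the unnormalized weight for each hypothesis is prior × ∏ likelihoods (using 1 − P(present | H) for each absent observation):
  blade erosion: 0.20 × 0.92 × 0.13 × (1 − 0.11) × 0.59 = 0.01256
  sensor drift: 0.46 × 0.29 × 0.41 × (1 − 0.05) × 0.75 = 0.038969
  shaft misalignment: 0.34 × 0.90 × 0.24 × (1 − 0.69) × 0.27 = 0.0061469
Normalizing constant Z = 0.01256 + 0.038969 + 0.0061469 = 0.057677.
P(sensor drift | evidence) = 0.038969 / 0.057677 ≈ 0.676.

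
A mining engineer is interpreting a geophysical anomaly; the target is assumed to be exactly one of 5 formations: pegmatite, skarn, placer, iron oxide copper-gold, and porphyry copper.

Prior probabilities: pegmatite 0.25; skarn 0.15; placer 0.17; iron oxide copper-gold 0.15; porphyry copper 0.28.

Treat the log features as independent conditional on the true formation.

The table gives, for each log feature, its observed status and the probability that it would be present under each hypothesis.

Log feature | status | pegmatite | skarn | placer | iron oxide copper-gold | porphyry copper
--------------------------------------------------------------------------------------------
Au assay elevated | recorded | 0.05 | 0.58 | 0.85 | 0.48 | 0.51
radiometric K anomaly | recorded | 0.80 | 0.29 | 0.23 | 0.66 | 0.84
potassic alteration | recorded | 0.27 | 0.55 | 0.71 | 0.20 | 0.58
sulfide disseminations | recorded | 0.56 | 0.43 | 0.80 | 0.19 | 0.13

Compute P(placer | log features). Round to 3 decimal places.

0.507

Multiply each prior by the joint likelihood of the log feature pattern:
  pegmatite: 0.25 × 0.05 × 0.80 × 0.27 × 0.56 = 0.001512
  skarn: 0.15 × 0.58 × 0.29 × 0.55 × 0.43 = 0.0059669
  placer: 0.17 × 0.85 × 0.23 × 0.71 × 0.80 = 0.018877
  iron oxide copper-gold: 0.15 × 0.48 × 0.66 × 0.20 × 0.19 = 0.0018058
  porphyry copper: 0.28 × 0.51 × 0.84 × 0.58 × 0.13 = 0.0090444
Marginal likelihood of the evidence = 0.037207.
P(placer | evidence) = 0.018877 / 0.037207 ≈ 0.507.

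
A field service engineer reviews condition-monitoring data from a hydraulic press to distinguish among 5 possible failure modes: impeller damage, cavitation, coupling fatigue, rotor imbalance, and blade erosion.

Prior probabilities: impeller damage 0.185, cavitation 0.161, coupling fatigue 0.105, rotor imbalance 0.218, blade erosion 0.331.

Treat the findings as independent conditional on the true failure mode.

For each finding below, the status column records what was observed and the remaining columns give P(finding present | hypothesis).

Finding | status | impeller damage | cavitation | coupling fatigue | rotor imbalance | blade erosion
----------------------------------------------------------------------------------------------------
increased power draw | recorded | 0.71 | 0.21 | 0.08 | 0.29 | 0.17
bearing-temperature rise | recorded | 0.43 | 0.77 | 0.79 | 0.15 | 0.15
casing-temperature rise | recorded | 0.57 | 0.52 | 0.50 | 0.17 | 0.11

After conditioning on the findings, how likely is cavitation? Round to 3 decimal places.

Multiply each prior by the joint likelihood of the evidence pattern:
  impeller damage: 0.185 × 0.71 × 0.43 × 0.57 = 0.032194
  cavitation: 0.161 × 0.21 × 0.77 × 0.52 = 0.013538
  coupling fatigue: 0.105 × 0.08 × 0.79 × 0.50 = 0.003318
  rotor imbalance: 0.218 × 0.29 × 0.15 × 0.17 = 0.0016121
  blade erosion: 0.331 × 0.17 × 0.15 × 0.11 = 0.00092846
Marginal likelihood of the evidence = 0.05159.
P(cavitation | evidence) = 0.013538 / 0.05159 ≈ 0.262.

0.262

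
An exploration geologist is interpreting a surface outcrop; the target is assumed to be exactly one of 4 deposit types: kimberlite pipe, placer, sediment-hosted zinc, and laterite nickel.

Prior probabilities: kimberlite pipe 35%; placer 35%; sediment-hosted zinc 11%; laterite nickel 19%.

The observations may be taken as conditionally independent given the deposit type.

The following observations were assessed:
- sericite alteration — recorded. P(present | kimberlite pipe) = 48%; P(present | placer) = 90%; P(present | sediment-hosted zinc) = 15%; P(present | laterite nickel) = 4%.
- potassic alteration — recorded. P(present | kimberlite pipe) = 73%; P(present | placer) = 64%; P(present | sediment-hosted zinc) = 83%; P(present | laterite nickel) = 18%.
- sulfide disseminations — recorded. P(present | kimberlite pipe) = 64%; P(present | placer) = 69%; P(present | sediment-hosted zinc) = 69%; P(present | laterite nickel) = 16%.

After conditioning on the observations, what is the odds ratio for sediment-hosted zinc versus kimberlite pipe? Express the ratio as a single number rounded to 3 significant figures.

Unnormalized posterior weight (prior times the observation likelihoods) for each of the two hypotheses:
  sediment-hosted zinc: 0.11 × 0.15 × 0.83 × 0.69 = 0.0094495
  kimberlite pipe: 0.35 × 0.48 × 0.73 × 0.64 = 0.07849
Posterior odds = 0.0094495 / 0.07849 ≈ 0.120.

0.120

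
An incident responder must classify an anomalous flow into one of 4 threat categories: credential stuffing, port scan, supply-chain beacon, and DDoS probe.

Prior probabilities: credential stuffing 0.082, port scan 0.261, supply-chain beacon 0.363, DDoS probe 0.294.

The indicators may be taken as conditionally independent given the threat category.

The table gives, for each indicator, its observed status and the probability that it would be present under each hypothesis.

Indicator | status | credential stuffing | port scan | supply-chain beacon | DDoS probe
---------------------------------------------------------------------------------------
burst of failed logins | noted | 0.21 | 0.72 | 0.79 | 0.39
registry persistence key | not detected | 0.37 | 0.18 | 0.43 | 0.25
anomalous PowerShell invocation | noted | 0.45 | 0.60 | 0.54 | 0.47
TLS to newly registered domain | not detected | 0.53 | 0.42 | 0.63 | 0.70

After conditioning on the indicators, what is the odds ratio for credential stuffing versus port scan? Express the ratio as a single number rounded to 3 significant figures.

Posterior odds equal prior odds times the likelihood ratio; only the two competing hypotheses matter (using 1 − P(present | H) for each absent indicator).
  credential stuffing: 0.082 × 0.21 × (1 − 0.37) × 0.45 × (1 − 0.53) = 0.0022945
  port scan: 0.261 × 0.72 × (1 − 0.18) × 0.60 × (1 − 0.42) = 0.053625
Odds(credential stuffing : port scan) = 0.0022945 / 0.053625 ≈ 0.0428.

0.0428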